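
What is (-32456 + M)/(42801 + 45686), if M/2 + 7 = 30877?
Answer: 29284/88487 ≈ 0.33094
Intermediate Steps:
M = 61740 (M = -14 + 2*30877 = -14 + 61754 = 61740)
(-32456 + M)/(42801 + 45686) = (-32456 + 61740)/(42801 + 45686) = 29284/88487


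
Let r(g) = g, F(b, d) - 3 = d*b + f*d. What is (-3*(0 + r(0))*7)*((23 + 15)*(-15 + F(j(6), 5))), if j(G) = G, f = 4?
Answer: 0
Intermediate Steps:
F(b, d) = 3 + 4*d + b*d (F(b, d) = 3 + (d*b + 4*d) = 3 + (b*d + 4*d) = 3 + (4*d + b*d) = 3 + 4*d + b*d)
(-3*(0 + r(0))*7)*((23 + 15)*(-15 + F(j(6), 5))) = (-3*(0 + 0)*7)*((23 + 15)*(-15 + (3 + 4*5 + 6*5))) = (-3*0*7)*(38*(-15 + (3 + 20 + 30))) = (0*7)*(38*(-15 + 53)) = 0*(38*38) = 0*1444 = 0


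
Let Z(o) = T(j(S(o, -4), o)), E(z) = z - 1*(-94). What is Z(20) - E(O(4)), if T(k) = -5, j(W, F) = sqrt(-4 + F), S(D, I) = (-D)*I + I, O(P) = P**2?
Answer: -115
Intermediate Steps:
S(D, I) = I - D*I (S(D, I) = -D*I + I = I - D*I)
E(z) = 94 + z (E(z) = z + 94 = 94 + z)
Z(o) = -5
Z(20) - E(O(4)) = -5 - (94 + 4**2) = -5 - (94 + 16) = -5 - 1*110 = -5 - 110 = -115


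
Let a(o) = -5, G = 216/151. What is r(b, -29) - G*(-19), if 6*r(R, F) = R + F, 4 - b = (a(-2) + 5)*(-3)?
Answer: 20849/906 ≈ 23.012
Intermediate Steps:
G = 216/151 (G = 216*(1/151) = 216/151 ≈ 1.4305)
b = 4 (b = 4 - (-5 + 5)*(-3) = 4 - 0*(-3) = 4 - 1*0 = 4 + 0 = 4)
r(R, F) = F/6 + R/6 (r(R, F) = (R + F)/6 = (F + R)/6 = F/6 + R/6)
r(b, -29) - G*(-19) = ((1/6)*(-29) + (1/6)*4) - 216*(-19)/151 = (-29/6 + 2/3) - 1*(-4104/151) = -25/6 + 4104/151 = 20849/906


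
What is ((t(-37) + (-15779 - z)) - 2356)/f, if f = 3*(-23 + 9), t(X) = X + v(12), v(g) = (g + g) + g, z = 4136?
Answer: 3712/7 ≈ 530.29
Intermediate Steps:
v(g) = 3*g (v(g) = 2*g + g = 3*g)
t(X) = 36 + X (t(X) = X + 3*12 = X + 36 = 36 + X)
f = -42 (f = 3*(-14) = -42)
((t(-37) + (-15779 - z)) - 2356)/f = (((36 - 37) + (-15779 - 1*4136)) - 2356)/(-42) = ((-1 + (-15779 - 4136)) - 2356)*(-1/42) = ((-1 - 19915) - 2356)*(-1/42) = (-19916 - 2356)*(-1/42) = -22272*(-1/42) = 3712/7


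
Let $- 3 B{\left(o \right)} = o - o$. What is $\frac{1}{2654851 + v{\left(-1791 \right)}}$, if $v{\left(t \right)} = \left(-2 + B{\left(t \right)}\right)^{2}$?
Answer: $\frac{1}{2654855} \approx 3.7667 \cdot 10^{-7}$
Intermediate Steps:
$B{\left(o \right)} = 0$ ($B{\left(o \right)} = - \frac{o - o}{3} = \left(- \frac{1}{3}\right) 0 = 0$)
$v{\left(t \right)} = 4$ ($v{\left(t \right)} = \left(-2 + 0\right)^{2} = \left(-2\right)^{2} = 4$)
$\frac{1}{2654851 + v{\left(-1791 \right)}} = \frac{1}{2654851 + 4} = \frac{1}{2654855}$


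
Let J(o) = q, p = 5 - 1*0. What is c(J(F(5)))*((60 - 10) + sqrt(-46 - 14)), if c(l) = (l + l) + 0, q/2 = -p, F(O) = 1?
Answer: -1000 - 40*I*sqrt(15) ≈ -1000.0 - 154.92*I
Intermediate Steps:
p = 5 (p = 5 + 0 = 5)
q = -10 (q = 2*(-1*5) = 2*(-5) = -10)
J(o) = -10
c(l) = 2*l (c(l) = 2*l + 0 = 2*l)
c(J(F(5)))*((60 - 10) + sqrt(-46 - 14)) = (2*(-10))*((60 - 10) + sqrt(-46 - 14)) = -20*(50 + sqrt(-60)) = -20*(50 + 2*I*sqrt(15)) = -1000 - 40*I*sqrt(15)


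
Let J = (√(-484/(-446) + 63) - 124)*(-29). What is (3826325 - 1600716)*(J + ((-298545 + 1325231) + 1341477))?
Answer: 5278608176231 - 64542661*√3186893/223 ≈ 5.2781e+12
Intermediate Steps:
J = 3596 - 29*√3186893/223 (J = (√(-484*(-1/446) + 63) - 124)*(-29) = (√(242/223 + 63) - 124)*(-29) = (√(14291/223) - 124)*(-29) = (√3186893/223 - 124)*(-29) = (-124 + √3186893/223)*(-29) = 3596 - 29*√3186893/223 ≈ 3363.8)
(3826325 - 1600716)*(J + ((-298545 + 1325231) + 1341477)) = (3826325 - 1600716)*((3596 - 29*√3186893/223) + ((-298545 + 1325231) + 1341477)) = 2225609*((3596 - 29*√3186893/223) + (1026686 + 1341477)) = 2225609*((3596 - 29*√3186893/223) + 2368163) = 2225609*(2371759 - 29*√3186893/223) = 5278608176231 - 64542661*√3186893/223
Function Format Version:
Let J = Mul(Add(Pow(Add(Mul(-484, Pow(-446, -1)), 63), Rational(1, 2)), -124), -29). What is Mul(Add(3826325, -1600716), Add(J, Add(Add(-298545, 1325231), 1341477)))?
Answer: Add(5278608176231, Mul(Rational(-64542661, 223), Pow(3186893, Rational(1, 2)))) ≈ 5.2781e+12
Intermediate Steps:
J = Add(3596, Mul(Rational(-29, 223), Pow(3186893, Rational(1, 2)))) (J = Mul(Add(Pow(Add(Mul(-484, Rational(-1, 446)), 63), Rational(1, 2)), -124), -29) = Mul(Add(Pow(Add(Rational(242, 223), 63), Rational(1, 2)), -124), -29) = Mul(Add(Pow(Rational(14291, 223), Rational(1, 2)), -124), -29) = Mul(Add(Mul(Rational(1, 223), Pow(3186893, Rational(1, 2))), -124), -29) = Mul(Add(-124, Mul(Rational(1, 223), Pow(3186893, Rational(1, 2)))), -29) = Add(3596, Mul(Rational(-29, 223), Pow(3186893, Rational(1, 2)))) ≈ 3363.8)
Mul(Add(3826325, -1600716), Add(J, Add(Add(-298545, 1325231), 1341477))) = Mul(Add(3826325, -1600716), Add(Add(3596, Mul(Rational(-29, 223), Pow(3186893, Rational(1, 2)))), Add(Add(-298545, 1325231), 1341477))) = Mul(2225609, Add(Add(3596, Mul(Rational(-29, 223), Pow(3186893, Rational(1, 2)))), Add(1026686, 1341477))) = Mul(2225609, Add(Add(3596, Mul(Rational(-29, 223), Pow(3186893, Rational(1, 2)))), 2368163)) = Mul(2225609, Add(2371759, Mul(Rational(-29, 223), Pow(3186893, Rational(1, 2))))) = Add(5278608176231, Mul(Rational(-64542661, 223), Pow(3186893, Rational(1, 2))))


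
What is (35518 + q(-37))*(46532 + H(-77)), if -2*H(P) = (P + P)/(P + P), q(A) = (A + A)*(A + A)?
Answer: 1907512311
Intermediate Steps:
q(A) = 4*A² (q(A) = (2*A)*(2*A) = 4*A²)
H(P) = -½ (H(P) = -(P + P)/(2*(P + P)) = -2*P/(2*(2*P)) = -2*P*1/(2*P)/2 = -½*1 = -½)
(35518 + q(-37))*(46532 + H(-77)) = (35518 + 4*(-37)²)*(46532 - ½) = (35518 + 4*1369)*(93063/2) = (35518 + 5476)*(93063/2) = 40994*(93063/2) = 1907512311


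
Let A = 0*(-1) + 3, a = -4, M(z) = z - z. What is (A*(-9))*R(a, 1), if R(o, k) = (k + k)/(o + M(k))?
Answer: 27/2 ≈ 13.500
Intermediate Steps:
M(z) = 0
A = 3 (A = 0 + 3 = 3)
R(o, k) = 2*k/o (R(o, k) = (k + k)/(o + 0) = (2*k)/o = 2*k/o)
(A*(-9))*R(a, 1) = (3*(-9))*(2*1/(-4)) = -54*(-1)/4 = -27*(-½) = 27/2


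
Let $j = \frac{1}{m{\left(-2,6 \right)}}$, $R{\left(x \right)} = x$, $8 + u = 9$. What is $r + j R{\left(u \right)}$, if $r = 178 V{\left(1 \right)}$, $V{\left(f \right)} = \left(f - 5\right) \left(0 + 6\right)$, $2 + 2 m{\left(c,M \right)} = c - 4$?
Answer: $- \frac{17089}{4} \approx -4272.3$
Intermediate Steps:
$m{\left(c,M \right)} = -3 + \frac{c}{2}$ ($m{\left(c,M \right)} = -1 + \frac{c - 4}{2} = -1 + \frac{-4 + c}{2} = -1 + \left(-2 + \frac{c}{2}\right) = -3 + \frac{c}{2}$)
$V{\left(f \right)} = -30 + 6 f$ ($V{\left(f \right)} = \left(-5 + f\right) 6 = -30 + 6 f$)
$u = 1$ ($u = -8 + 9 = 1$)
$j = - \frac{1}{4}$ ($j = \frac{1}{-3 + \frac{1}{2} \left(-2\right)} = \frac{1}{-3 - 1} = \frac{1}{-4} = - \frac{1}{4} \approx -0.25$)
$r = -4272$ ($r = 178 \left(-30 + 6 \cdot 1\right) = 178 \left(-30 + 6\right) = 178 \left(-24\right) = -4272$)
$r + j R{\left(u \right)} = -4272 - \frac{1}{4} = - \frac{17089}{4}$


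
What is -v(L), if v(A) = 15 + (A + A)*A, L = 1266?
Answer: -3205527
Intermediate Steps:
v(A) = 15 + 2*A² (v(A) = 15 + (2*A)*A = 15 + 2*A²)
-v(L) = -(15 + 2*1266²) = -(15 + 2*1602756) = -(15 + 3205512) = -1*3205527 = -3205527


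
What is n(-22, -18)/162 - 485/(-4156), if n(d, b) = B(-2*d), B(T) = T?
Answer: 130717/336636 ≈ 0.38830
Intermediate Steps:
n(d, b) = -2*d
n(-22, -18)/162 - 485/(-4156) = -2*(-22)/162 - 485/(-4156) = 44*(1/162) - 485*(-1/4156) = 22/81 + 485/4156 = 130717/336636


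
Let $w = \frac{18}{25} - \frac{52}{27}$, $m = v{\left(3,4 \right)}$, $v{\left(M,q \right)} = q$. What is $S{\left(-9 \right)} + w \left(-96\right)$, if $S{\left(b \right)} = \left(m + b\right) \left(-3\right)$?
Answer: $\frac{29423}{225} \approx 130.77$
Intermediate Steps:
$m = 4$
$w = - \frac{814}{675}$ ($w = 18 \cdot \frac{1}{25} - \frac{52}{27} = \frac{18}{25} - \frac{52}{27} = - \frac{814}{675} \approx -1.2059$)
$S{\left(b \right)} = -12 - 3 b$ ($S{\left(b \right)} = \left(4 + b\right) \left(-3\right) = -12 - 3 b$)
$S{\left(-9 \right)} + w \left(-96\right) = \left(-12 - -27\right) - - \frac{26048}{225} = \left(-12 + 27\right) + \frac{26048}{225} = 15 + \frac{26048}{225} = \frac{29423}{225}$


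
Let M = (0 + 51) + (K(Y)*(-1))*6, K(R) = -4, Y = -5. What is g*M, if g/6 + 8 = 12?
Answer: 1800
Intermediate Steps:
g = 24 (g = -48 + 6*12 = -48 + 72 = 24)
M = 75 (M = (0 + 51) - 4*(-1)*6 = 51 + 4*6 = 51 + 24 = 75)
g*M = 24*75 = 1800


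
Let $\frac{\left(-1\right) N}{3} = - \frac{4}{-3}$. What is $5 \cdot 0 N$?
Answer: $0$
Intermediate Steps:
$N = -4$ ($N = - 3 \left(- \frac{4}{-3}\right) = - 3 \left(\left(-4\right) \left(- \frac{1}{3}\right)\right) = \left(-3\right) \frac{4}{3} = -4$)
$5 \cdot 0 N = 5 \cdot 0 \left(-4\right) = 0 \left(-4\right) = 0$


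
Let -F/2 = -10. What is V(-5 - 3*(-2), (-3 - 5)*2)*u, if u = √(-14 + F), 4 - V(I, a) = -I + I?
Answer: 4*√6 ≈ 9.7980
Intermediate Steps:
F = 20 (F = -2*(-10) = 20)
V(I, a) = 4 (V(I, a) = 4 - (-I + I) = 4 - 1*0 = 4 + 0 = 4)
u = √6 (u = √(-14 + 20) = √6 ≈ 2.4495)
V(-5 - 3*(-2), (-3 - 5)*2)*u = 4*√6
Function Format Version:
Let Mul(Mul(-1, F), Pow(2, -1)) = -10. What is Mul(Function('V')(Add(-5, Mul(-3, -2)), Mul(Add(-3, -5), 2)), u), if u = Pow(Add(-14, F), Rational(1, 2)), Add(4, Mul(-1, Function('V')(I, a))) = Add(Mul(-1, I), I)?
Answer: Mul(4, Pow(6, Rational(1, 2))) ≈ 9.7980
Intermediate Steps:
F = 20 (F = Mul(-2, -10) = 20)
Function('V')(I, a) = 4 (Function('V')(I, a) = Add(4, Mul(-1, Add(Mul(-1, I), I))) = Add(4, Mul(-1, 0)) = Add(4, 0) = 4)
u = Pow(6, Rational(1, 2)) (u = Pow(Add(-14, 20), Rational(1, 2)) = Pow(6, Rational(1, 2)) ≈ 2.4495)
Mul(Function('V')(Add(-5, Mul(-3, -2)), Mul(Add(-3, -5), 2)), u) = Mul(4, Pow(6, Rational(1, 2)))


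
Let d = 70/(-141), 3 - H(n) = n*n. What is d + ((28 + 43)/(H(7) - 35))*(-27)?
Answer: 1089/47 ≈ 23.170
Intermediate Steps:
H(n) = 3 - n² (H(n) = 3 - n*n = 3 - n²)
d = -70/141 (d = 70*(-1/141) = -70/141 ≈ -0.49645)
d + ((28 + 43)/(H(7) - 35))*(-27) = -70/141 + ((28 + 43)/((3 - 1*7²) - 35))*(-27) = -70/141 + (71/((3 - 1*49) - 35))*(-27) = -70/141 + (71/((3 - 49) - 35))*(-27) = -70/141 + (71/(-46 - 35))*(-27) = -70/141 + (71/(-81))*(-27) = -70/141 + (71*(-1/81))*(-27) = -70/141 - 71/81*(-27) = -70/141 + 71/3 = 1089/47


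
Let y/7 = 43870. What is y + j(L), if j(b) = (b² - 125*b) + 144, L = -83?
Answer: 324498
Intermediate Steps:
y = 307090 (y = 7*43870 = 307090)
j(b) = 144 + b² - 125*b
y + j(L) = 307090 + (144 + (-83)² - 125*(-83)) = 307090 + (144 + 6889 + 10375) = 307090 + 17408 = 324498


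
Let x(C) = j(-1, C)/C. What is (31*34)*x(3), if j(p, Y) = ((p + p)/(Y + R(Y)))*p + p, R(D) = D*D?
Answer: -2635/9 ≈ -292.78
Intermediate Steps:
R(D) = D²
j(p, Y) = p + 2*p²/(Y + Y²) (j(p, Y) = ((p + p)/(Y + Y²))*p + p = ((2*p)/(Y + Y²))*p + p = (2*p/(Y + Y²))*p + p = 2*p²/(Y + Y²) + p = p + 2*p²/(Y + Y²))
x(C) = -(-2 + C + C²)/(C²*(1 + C)) (x(C) = (-(C + C² + 2*(-1))/(C*(1 + C)))/C = (-(C + C² - 2)/(C*(1 + C)))/C = (-(-2 + C + C²)/(C*(1 + C)))/C = -(-2 + C + C²)/(C²*(1 + C)))
(31*34)*x(3) = (31*34)*((2 - 1*3 - 1*3²)/(3²*(1 + 3))) = 1054*((⅑)*(2 - 3 - 1*9)/4) = 1054*((⅑)*(¼)*(2 - 3 - 9)) = 1054*((⅑)*(¼)*(-10)) = 1054*(-5/18) = -2635/9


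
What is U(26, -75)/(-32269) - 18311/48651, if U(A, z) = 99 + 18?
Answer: -596569826/1569919119 ≈ -0.38000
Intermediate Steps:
U(A, z) = 117
U(26, -75)/(-32269) - 18311/48651 = 117/(-32269) - 18311/48651 = 117*(-1/32269) - 18311*1/48651 = -117/32269 - 18311/48651 = -596569826/1569919119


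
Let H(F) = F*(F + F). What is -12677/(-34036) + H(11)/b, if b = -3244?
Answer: 8221869/27603196 ≈ 0.29786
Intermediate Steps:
H(F) = 2*F**2 (H(F) = F*(2*F) = 2*F**2)
-12677/(-34036) + H(11)/b = -12677/(-34036) + (2*11**2)/(-3244) = -12677*(-1/34036) + (2*121)*(-1/3244) = 12677/34036 + 242*(-1/3244) = 12677/34036 - 121/1622 = 8221869/27603196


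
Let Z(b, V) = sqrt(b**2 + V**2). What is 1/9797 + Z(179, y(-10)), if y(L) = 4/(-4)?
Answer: 1/9797 + sqrt(32042) ≈ 179.00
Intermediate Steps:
y(L) = -1 (y(L) = 4*(-1/4) = -1)
Z(b, V) = sqrt(V**2 + b**2)
1/9797 + Z(179, y(-10)) = 1/9797 + sqrt((-1)**2 + 179**2) = 1/9797 + sqrt(1 + 32041) = 1/9797 + sqrt(32042)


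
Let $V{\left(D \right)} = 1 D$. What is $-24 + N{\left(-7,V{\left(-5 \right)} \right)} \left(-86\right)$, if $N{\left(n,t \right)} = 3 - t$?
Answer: $-712$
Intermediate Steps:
$V{\left(D \right)} = D$
$-24 + N{\left(-7,V{\left(-5 \right)} \right)} \left(-86\right) = -24 + \left(3 - -5\right) \left(-86\right) = -24 + \left(3 + 5\right) \left(-86\right) = -24 + 8 \left(-86\right) = -24 - 688 = -712$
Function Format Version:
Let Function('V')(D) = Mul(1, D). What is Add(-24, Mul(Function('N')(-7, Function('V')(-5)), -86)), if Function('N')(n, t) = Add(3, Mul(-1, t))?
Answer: -712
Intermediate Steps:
Function('V')(D) = D
Add(-24, Mul(Function('N')(-7, Function('V')(-5)), -86)) = Add(-24, Mul(Add(3, Mul(-1, -5)), -86)) = Add(-24, Mul(Add(3, 5), -86)) = Add(-24, Mul(8, -86)) = Add(-24, -688) = -712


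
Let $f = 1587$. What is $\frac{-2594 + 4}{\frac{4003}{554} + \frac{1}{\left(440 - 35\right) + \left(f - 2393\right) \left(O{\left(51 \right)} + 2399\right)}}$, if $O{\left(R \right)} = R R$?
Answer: $- \frac{5781904681700}{16130468231} \approx -358.45$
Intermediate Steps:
$O{\left(R \right)} = R^{2}$
$\frac{-2594 + 4}{\frac{4003}{554} + \frac{1}{\left(440 - 35\right) + \left(f - 2393\right) \left(O{\left(51 \right)} + 2399\right)}} = \frac{-2594 + 4}{\frac{4003}{554} + \frac{1}{\left(440 - 35\right) + \left(1587 - 2393\right) \left(51^{2} + 2399\right)}} = - \frac{2590}{4003 \cdot \frac{1}{554} + \frac{1}{\left(440 - 35\right) - 806 \left(2601 + 2399\right)}} = - \frac{2590}{\frac{4003}{554} + \frac{1}{405 - 4030000}} = - \frac{2590}{\frac{4003}{554} + \frac{1}{-4029595}} = - \frac{2590}{\frac{4003}{554} - \frac{1}{4029595}} = - \frac{2590}{\frac{16130468231}{2232395630}} = \left(-2590\right) \frac{2232395630}{16130468231} = - \frac{5781904681700}{16130468231}$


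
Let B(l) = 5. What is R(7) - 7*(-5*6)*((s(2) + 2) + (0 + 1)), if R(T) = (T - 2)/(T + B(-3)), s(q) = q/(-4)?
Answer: 6305/12 ≈ 525.42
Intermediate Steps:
s(q) = -q/4 (s(q) = q*(-1/4) = -q/4)
R(T) = (-2 + T)/(5 + T) (R(T) = (T - 2)/(T + 5) = (-2 + T)/(5 + T))
R(7) - 7*(-5*6)*((s(2) + 2) + (0 + 1)) = (-2 + 7)/(5 + 7) - 7*(-5*6)*((-1/4*2 + 2) + (0 + 1)) = 5/12 - (-210)*((-1/2 + 2) + 1) = (1/12)*5 - (-210)*(3/2 + 1) = 5/12 - (-210)*5/2 = 5/12 - 7*(-75) = 5/12 + 525 = 6305/12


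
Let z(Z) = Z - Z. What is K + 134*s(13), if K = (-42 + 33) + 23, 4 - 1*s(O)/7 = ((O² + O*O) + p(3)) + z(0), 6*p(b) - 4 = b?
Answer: -943117/3 ≈ -3.1437e+5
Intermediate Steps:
z(Z) = 0
p(b) = ⅔ + b/6
s(O) = 119/6 - 14*O² (s(O) = 28 - 7*(((O² + O*O) + (⅔ + (⅙)*3)) + 0) = 28 - 7*(((O² + O²) + (⅔ + ½)) + 0) = 28 - 7*((2*O² + 7/6) + 0) = 28 - 7*((7/6 + 2*O²) + 0) = 28 - 7*(7/6 + 2*O²) = 28 + (-49/6 - 14*O²) = 119/6 - 14*O²)
K = 14 (K = -9 + 23 = 14)
K + 134*s(13) = 14 + 134*(119/6 - 14*13²) = 14 + 134*(119/6 - 14*169) = 14 + 134*(119/6 - 2366) = 14 + 134*(-14077/6) = 14 - 943159/3 = -943117/3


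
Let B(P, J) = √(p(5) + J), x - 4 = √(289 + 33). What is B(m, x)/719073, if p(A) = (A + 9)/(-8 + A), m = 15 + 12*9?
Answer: √(-6 + 9*√322)/2157219 ≈ 5.7806e-6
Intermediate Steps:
m = 123 (m = 15 + 108 = 123)
x = 4 + √322 (x = 4 + √(289 + 33) = 4 + √322 ≈ 21.944)
p(A) = (9 + A)/(-8 + A)
B(P, J) = √(-14/3 + J) (B(P, J) = √((9 + 5)/(-8 + 5) + J) = √(14/(-3) + J) = √(-⅓*14 + J) = √(-14/3 + J))
B(m, x)/719073 = (√(-42 + 9*(4 + √322))/3)/719073 = (√(-42 + (36 + 9*√322))/3)*(1/719073) = (√(-6 + 9*√322)/3)*(1/719073) = √(-6 + 9*√322)/2157219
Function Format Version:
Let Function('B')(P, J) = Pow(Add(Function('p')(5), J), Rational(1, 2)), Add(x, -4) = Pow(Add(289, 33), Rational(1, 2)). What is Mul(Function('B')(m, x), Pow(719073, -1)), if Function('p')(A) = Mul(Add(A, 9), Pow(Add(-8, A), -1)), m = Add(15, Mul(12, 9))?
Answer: Mul(Rational(1, 2157219), Pow(Add(-6, Mul(9, Pow(322, Rational(1, 2)))), Rational(1, 2))) ≈ 5.7806e-6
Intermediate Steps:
m = 123 (m = Add(15, 108) = 123)
x = Add(4, Pow(322, Rational(1, 2))) (x = Add(4, Pow(Add(289, 33), Rational(1, 2))) = Add(4, Pow(322, Rational(1, 2))) ≈ 21.944)
Function('p')(A) = Mul(Pow(Add(-8, A), -1), Add(9, A)) (Function('p')(A) = Mul(Add(9, A), Pow(Add(-8, A), -1)) = Mul(Pow(Add(-8, A), -1), Add(9, A)))
Function('B')(P, J) = Pow(Add(Rational(-14, 3), J), Rational(1, 2)) (Function('B')(P, J) = Pow(Add(Mul(Pow(Add(-8, 5), -1), Add(9, 5)), J), Rational(1, 2)) = Pow(Add(Mul(Pow(-3, -1), 14), J), Rational(1, 2)) = Pow(Add(Mul(Rational(-1, 3), 14), J), Rational(1, 2)) = Pow(Add(Rational(-14, 3), J), Rational(1, 2)))
Mul(Function('B')(m, x), Pow(719073, -1)) = Mul(Mul(Rational(1, 3), Pow(Add(-42, Mul(9, Add(4, Pow(322, Rational(1, 2))))), Rational(1, 2))), Pow(719073, -1)) = Mul(Mul(Rational(1, 3), Pow(Add(-42, Add(36, Mul(9, Pow(322, Rational(1, 2))))), Rational(1, 2))), Rational(1, 719073)) = Mul(Mul(Rational(1, 3), Pow(Add(-6, Mul(9, Pow(322, Rational(1, 2)))), Rational(1, 2))), Rational(1, 719073)) = Mul(Rational(1, 2157219), Pow(Add(-6, Mul(9, Pow(322, Rational(1, 2)))), Rational(1, 2)))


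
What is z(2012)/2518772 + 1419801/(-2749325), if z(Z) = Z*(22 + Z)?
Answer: 1918801155057/1731230707225 ≈ 1.1083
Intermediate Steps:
z(2012)/2518772 + 1419801/(-2749325) = (2012*(22 + 2012))/2518772 + 1419801/(-2749325) = (2012*2034)*(1/2518772) + 1419801*(-1/2749325) = 4092408*(1/2518772) - 1419801/2749325 = 1023102/629693 - 1419801/2749325 = 1918801155057/1731230707225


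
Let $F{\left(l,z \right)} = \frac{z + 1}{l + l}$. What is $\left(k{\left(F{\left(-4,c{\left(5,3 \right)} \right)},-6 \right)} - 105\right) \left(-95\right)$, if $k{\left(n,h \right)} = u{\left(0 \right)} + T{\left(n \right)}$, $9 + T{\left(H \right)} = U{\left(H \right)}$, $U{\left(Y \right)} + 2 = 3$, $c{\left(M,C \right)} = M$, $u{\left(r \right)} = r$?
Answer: $10735$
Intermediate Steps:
$F{\left(l,z \right)} = \frac{1 + z}{2 l}$
$U{\left(Y \right)} = 1$ ($U{\left(Y \right)} = -2 + 3 = 1$)
$T{\left(H \right)} = -8$ ($T{\left(H \right)} = -9 + 1 = -8$)
$k{\left(n,h \right)} = -8$ ($k{\left(n,h \right)} = 0 - 8 = -8$)
$\left(k{\left(F{\left(-4,c{\left(5,3 \right)} \right)},-6 \right)} - 105\right) \left(-95\right) = \left(-8 - 105\right) \left(-95\right) = \left(-113\right) \left(-95\right) = 10735$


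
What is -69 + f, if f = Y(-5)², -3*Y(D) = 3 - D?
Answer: -557/9 ≈ -61.889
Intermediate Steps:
Y(D) = -1 + D/3 (Y(D) = -(3 - D)/3 = -1 + D/3)
f = 64/9 (f = (-1 + (⅓)*(-5))² = (-1 - 5/3)² = (-8/3)² = 64/9 ≈ 7.1111)
-69 + f = -69 + 64/9 = -557/9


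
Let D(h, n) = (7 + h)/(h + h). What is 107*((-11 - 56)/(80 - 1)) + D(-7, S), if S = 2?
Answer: -7169/79 ≈ -90.747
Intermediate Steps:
D(h, n) = (7 + h)/(2*h) (D(h, n) = (7 + h)/((2*h)) = (7 + h)*(1/(2*h)) = (7 + h)/(2*h))
107*((-11 - 56)/(80 - 1)) + D(-7, S) = 107*((-11 - 56)/(80 - 1)) + (1/2)*(7 - 7)/(-7) = 107*(-67/79) + (1/2)*(-1/7)*0 = 107*(-67*1/79) + 0 = 107*(-67/79) + 0 = -7169/79 + 0 = -7169/79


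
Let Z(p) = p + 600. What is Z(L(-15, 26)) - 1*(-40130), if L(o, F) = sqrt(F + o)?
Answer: 40730 + sqrt(11) ≈ 40733.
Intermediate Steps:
Z(p) = 600 + p
Z(L(-15, 26)) - 1*(-40130) = (600 + sqrt(26 - 15)) - 1*(-40130) = (600 + sqrt(11)) + 40130 = 40730 + sqrt(11)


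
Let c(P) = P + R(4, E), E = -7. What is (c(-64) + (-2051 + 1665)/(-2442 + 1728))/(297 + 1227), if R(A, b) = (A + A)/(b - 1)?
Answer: -5753/136017 ≈ -0.042296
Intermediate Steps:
R(A, b) = 2*A/(-1 + b) (R(A, b) = (2*A)/(-1 + b) = 2*A/(-1 + b))
c(P) = -1 + P (c(P) = P + 2*4/(-1 - 7) = P + 2*4/(-8) = P + 2*4*(-⅛) = P - 1 = -1 + P)
(c(-64) + (-2051 + 1665)/(-2442 + 1728))/(297 + 1227) = ((-1 - 64) + (-2051 + 1665)/(-2442 + 1728))/(297 + 1227) = (-65 - 386/(-714))/1524 = (-65 - 386*(-1/714))*(1/1524) = (-65 + 193/357)*(1/1524) = -23012/357*1/1524 = -5753/136017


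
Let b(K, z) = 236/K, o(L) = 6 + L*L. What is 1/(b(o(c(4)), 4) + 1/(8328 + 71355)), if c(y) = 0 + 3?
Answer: 132805/2089467 ≈ 0.063559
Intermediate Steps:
c(y) = 3
o(L) = 6 + L²
1/(b(o(c(4)), 4) + 1/(8328 + 71355)) = 1/(236/(6 + 3²) + 1/(8328 + 71355)) = 1/(236/(6 + 9) + 1/79683) = 1/(236/15 + 1/79683) = 1/(2089467/132805) = 132805/2089467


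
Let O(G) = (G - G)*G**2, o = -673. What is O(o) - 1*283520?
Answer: -283520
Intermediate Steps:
O(G) = 0 (O(G) = 0*G**2 = 0)
O(o) - 1*283520 = 0 - 1*283520 = 0 - 283520 = -283520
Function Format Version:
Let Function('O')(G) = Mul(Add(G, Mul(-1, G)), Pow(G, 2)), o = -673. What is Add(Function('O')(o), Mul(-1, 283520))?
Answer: -283520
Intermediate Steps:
Function('O')(G) = 0 (Function('O')(G) = Mul(0, Pow(G, 2)) = 0)
Add(Function('O')(o), Mul(-1, 283520)) = Add(0, Mul(-1, 283520)) = Add(0, -283520) = -283520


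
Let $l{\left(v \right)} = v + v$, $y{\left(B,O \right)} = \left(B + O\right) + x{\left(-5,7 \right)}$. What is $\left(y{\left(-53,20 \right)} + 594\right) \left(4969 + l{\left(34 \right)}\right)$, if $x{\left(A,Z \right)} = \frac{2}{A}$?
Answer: $\frac{14118711}{5} \approx 2.8237 \cdot 10^{6}$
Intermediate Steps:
$y{\left(B,O \right)} = - \frac{2}{5} + B + O$ ($y{\left(B,O \right)} = \left(B + O\right) + \frac{2}{-5} = \left(B + O\right) + 2 \left(- \frac{1}{5}\right) = \left(B + O\right) - \frac{2}{5} = - \frac{2}{5} + B + O$)
$l{\left(v \right)} = 2 v$
$\left(y{\left(-53,20 \right)} + 594\right) \left(4969 + l{\left(34 \right)}\right) = \left(\left(- \frac{2}{5} - 53 + 20\right) + 594\right) \left(4969 + 2 \cdot 34\right) = \left(- \frac{167}{5} + 594\right) \left(4969 + 68\right) = \frac{2803}{5} \cdot 5037 = \frac{14118711}{5}$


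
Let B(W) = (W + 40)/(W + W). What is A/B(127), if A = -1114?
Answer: -282956/167 ≈ -1694.3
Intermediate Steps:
B(W) = (40 + W)/(2*W) (B(W) = (40 + W)/((2*W)) = (40 + W)*(1/(2*W)) = (40 + W)/(2*W))
A/B(127) = -1114*254/(40 + 127) = -1114/((½)*(1/127)*167) = -1114/167/254 = -1114*254/167 = -282956/167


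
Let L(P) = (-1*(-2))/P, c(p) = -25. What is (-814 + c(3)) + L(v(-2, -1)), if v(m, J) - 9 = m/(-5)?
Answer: -39423/47 ≈ -838.79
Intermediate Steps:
v(m, J) = 9 - m/5 (v(m, J) = 9 + m/(-5) = 9 + m*(-1/5) = 9 - m/5)
L(P) = 2/P
(-814 + c(3)) + L(v(-2, -1)) = (-814 - 25) + 2/(9 - 1/5*(-2)) = -839 + 2/(9 + 2/5) = -839 + 2/(47/5) = -839 + 2*(5/47) = -839 + 10/47 = -39423/47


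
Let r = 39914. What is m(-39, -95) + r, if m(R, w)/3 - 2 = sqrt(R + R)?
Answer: 39920 + 3*I*sqrt(78) ≈ 39920.0 + 26.495*I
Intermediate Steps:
m(R, w) = 6 + 3*sqrt(2)*sqrt(R) (m(R, w) = 6 + 3*sqrt(R + R) = 6 + 3*sqrt(2*R) = 6 + 3*(sqrt(2)*sqrt(R)) = 6 + 3*sqrt(2)*sqrt(R))
m(-39, -95) + r = (6 + 3*sqrt(2)*sqrt(-39)) + 39914 = (6 + 3*sqrt(2)*(I*sqrt(39))) + 39914 = (6 + 3*I*sqrt(78)) + 39914 = 39920 + 3*I*sqrt(78)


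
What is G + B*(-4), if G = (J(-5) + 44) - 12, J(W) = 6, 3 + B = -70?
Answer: 330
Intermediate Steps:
B = -73 (B = -3 - 70 = -73)
G = 38 (G = (6 + 44) - 12 = 50 - 12 = 38)
G + B*(-4) = 38 - 73*(-4) = 38 + 292 = 330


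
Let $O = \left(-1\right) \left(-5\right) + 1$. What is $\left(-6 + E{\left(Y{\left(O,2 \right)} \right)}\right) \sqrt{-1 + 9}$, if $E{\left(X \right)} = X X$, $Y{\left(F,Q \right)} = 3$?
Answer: $6 \sqrt{2} \approx 8.4853$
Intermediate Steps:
$O = 6$ ($O = 5 + 1 = 6$)
$E{\left(X \right)} = X^{2}$
$\left(-6 + E{\left(Y{\left(O,2 \right)} \right)}\right) \sqrt{-1 + 9} = \left(-6 + 3^{2}\right) \sqrt{-1 + 9} = \left(-6 + 9\right) \sqrt{8} = 3 \cdot 2 \sqrt{2} = 6 \sqrt{2}$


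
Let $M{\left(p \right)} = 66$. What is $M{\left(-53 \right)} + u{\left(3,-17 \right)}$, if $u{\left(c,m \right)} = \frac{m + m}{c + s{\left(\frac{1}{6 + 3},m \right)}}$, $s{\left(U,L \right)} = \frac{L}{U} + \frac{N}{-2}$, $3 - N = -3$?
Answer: $\frac{596}{9} \approx 66.222$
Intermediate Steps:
$N = 6$ ($N = 3 - -3 = 3 + 3 = 6$)
$s{\left(U,L \right)} = -3 + \frac{L}{U}$ ($s{\left(U,L \right)} = \frac{L}{U} + \frac{6}{-2} = \frac{L}{U} + 6 \left(- \frac{1}{2}\right) = \frac{L}{U} - 3 = -3 + \frac{L}{U}$)
$u{\left(c,m \right)} = \frac{2 m}{-3 + c + 9 m}$ ($u{\left(c,m \right)} = \frac{m + m}{c + \left(-3 + \frac{m}{\frac{1}{6 + 3}}\right)} = \frac{2 m}{c + \left(-3 + \frac{m}{\frac{1}{9}}\right)} = \frac{2 m}{c + \left(-3 + m \frac{1}{\frac{1}{9}}\right)} = \frac{2 m}{c + \left(-3 + m 9\right)} = \frac{2 m}{c + \left(-3 + 9 m\right)} = \frac{2 m}{-3 + c + 9 m}$)
$M{\left(-53 \right)} + u{\left(3,-17 \right)} = 66 + 2 \left(-17\right) \frac{1}{-3 + 3 + 9 \left(-17\right)} = 66 + 2 \left(-17\right) \frac{1}{-3 + 3 - 153} = 66 + 2 \left(-17\right) \frac{1}{-153} = 66 + 2 \left(-17\right) \left(- \frac{1}{153}\right) = 66 + \frac{2}{9} = \frac{596}{9}$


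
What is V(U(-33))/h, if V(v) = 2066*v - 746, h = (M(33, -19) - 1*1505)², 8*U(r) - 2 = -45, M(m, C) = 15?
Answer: -47403/8880400 ≈ -0.0053379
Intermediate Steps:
U(r) = -43/8 (U(r) = ¼ + (⅛)*(-45) = ¼ - 45/8 = -43/8)
h = 2220100 (h = (15 - 1*1505)² = (15 - 1505)² = (-1490)² = 2220100)
V(v) = -746 + 2066*v
V(U(-33))/h = (-746 + 2066*(-43/8))/2220100 = (-746 - 44419/4)*(1/2220100) = -47403/4*1/2220100 = -47403/8880400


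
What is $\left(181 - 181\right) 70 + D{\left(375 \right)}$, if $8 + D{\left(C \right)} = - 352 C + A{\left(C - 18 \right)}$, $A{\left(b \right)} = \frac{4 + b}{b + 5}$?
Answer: $- \frac{47786535}{362} \approx -1.3201 \cdot 10^{5}$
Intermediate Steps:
$A{\left(b \right)} = \frac{4 + b}{5 + b}$
$D{\left(C \right)} = -8 - 352 C + \frac{-14 + C}{-13 + C}$ ($D{\left(C \right)} = -8 - \left(352 C - \frac{4 + \left(C - 18\right)}{5 + \left(C - 18\right)}\right) = -8 - \left(352 C - \frac{4 + \left(-18 + C\right)}{5 + \left(-18 + C\right)}\right) = -8 - \left(352 C - \frac{-14 + C}{-13 + C}\right) = -8 - 352 C + \frac{-14 + C}{-13 + C}$)
$\left(181 - 181\right) 70 + D{\left(375 \right)} = \left(181 - 181\right) 70 + \frac{90 - 352 \cdot 375^{2} + 4569 \cdot 375}{-13 + 375} = 0 \cdot 70 + \frac{90 - 49500000 + 1713375}{362} = 0 + \frac{90 - 49500000 + 1713375}{362} = 0 + \frac{1}{362} \left(-47786535\right) = 0 - \frac{47786535}{362} = - \frac{47786535}{362}$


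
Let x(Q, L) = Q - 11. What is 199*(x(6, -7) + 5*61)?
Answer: 59700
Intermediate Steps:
x(Q, L) = -11 + Q
199*(x(6, -7) + 5*61) = 199*((-11 + 6) + 5*61) = 199*(-5 + 305) = 199*300 = 59700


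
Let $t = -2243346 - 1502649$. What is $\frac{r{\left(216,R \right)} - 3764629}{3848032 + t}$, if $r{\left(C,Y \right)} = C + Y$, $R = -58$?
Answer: $- \frac{3764471}{102037} \approx -36.893$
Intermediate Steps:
$t = -3745995$
$\frac{r{\left(216,R \right)} - 3764629}{3848032 + t} = \frac{\left(216 - 58\right) - 3764629}{3848032 - 3745995} = \frac{158 - 3764629}{102037} = \left(-3764471\right) \frac{1}{102037} = - \frac{3764471}{102037}$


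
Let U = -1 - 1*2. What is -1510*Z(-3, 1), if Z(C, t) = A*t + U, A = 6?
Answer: -4530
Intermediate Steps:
U = -3 (U = -1 - 2 = -3)
Z(C, t) = -3 + 6*t (Z(C, t) = 6*t - 3 = -3 + 6*t)
-1510*Z(-3, 1) = -1510*(-3 + 6*1) = -1510*(-3 + 6) = -1510*3 = -4530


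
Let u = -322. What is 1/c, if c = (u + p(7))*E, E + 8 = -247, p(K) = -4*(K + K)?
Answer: 1/96390 ≈ 1.0375e-5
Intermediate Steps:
p(K) = -8*K
E = -255 (E = -8 - 247 = -255)
c = 96390 (c = (-322 - 8*7)*(-255) = (-322 - 56)*(-255) = -378*(-255) = 96390)
1/c = 1/96390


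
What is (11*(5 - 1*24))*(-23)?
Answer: 4807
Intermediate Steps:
(11*(5 - 1*24))*(-23) = (11*(5 - 24))*(-23) = (11*(-19))*(-23) = -209*(-23) = 4807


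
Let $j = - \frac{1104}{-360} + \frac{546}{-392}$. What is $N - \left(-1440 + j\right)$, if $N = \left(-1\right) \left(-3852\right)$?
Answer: $\frac{2221937}{420} \approx 5290.3$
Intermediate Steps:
$N = 3852$
$j = \frac{703}{420}$ ($j = \left(-1104\right) \left(- \frac{1}{360}\right) + 546 \left(- \frac{1}{392}\right) = \frac{46}{15} - \frac{39}{28} = \frac{703}{420} \approx 1.6738$)
$N - \left(-1440 + j\right) = 3852 + \left(1440 - \frac{703}{420}\right) = 3852 + \frac{604097}{420} = \frac{2221937}{420}$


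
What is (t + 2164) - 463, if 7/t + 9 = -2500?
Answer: 4267802/2509 ≈ 1701.0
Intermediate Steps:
t = -7/2509 (t = 7/(-9 - 2500) = 7/(-2509) = 7*(-1/2509) = -7/2509 ≈ -0.0027900)
(t + 2164) - 463 = (-7/2509 + 2164) - 463 = 5429469/2509 - 463 = 4267802/2509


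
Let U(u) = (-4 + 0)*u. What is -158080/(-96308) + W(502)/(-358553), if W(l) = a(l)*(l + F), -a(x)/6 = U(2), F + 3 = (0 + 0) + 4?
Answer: 13588699472/8632880581 ≈ 1.5741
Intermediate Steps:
F = 1 (F = -3 + ((0 + 0) + 4) = -3 + (0 + 4) = -3 + 4 = 1)
U(u) = -4*u
a(x) = 48 (a(x) = -(-24)*2 = -6*(-8) = 48)
W(l) = 48 + 48*l (W(l) = 48*(l + 1) = 48*(1 + l) = 48 + 48*l)
-158080/(-96308) + W(502)/(-358553) = -158080/(-96308) + (48 + 48*502)/(-358553) = -158080*(-1/96308) + (48 + 24096)*(-1/358553) = 39520/24077 + 24144*(-1/358553) = 39520/24077 - 24144/358553 = 13588699472/8632880581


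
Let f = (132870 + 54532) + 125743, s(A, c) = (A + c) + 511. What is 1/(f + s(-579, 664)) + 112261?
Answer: 35220878402/313741 ≈ 1.1226e+5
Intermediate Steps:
s(A, c) = 511 + A + c
f = 313145 (f = 187402 + 125743 = 313145)
1/(f + s(-579, 664)) + 112261 = 1/(313145 + (511 - 579 + 664)) + 112261 = 1/(313145 + 596) + 112261 = 1/313741 + 112261 = 35220878402/313741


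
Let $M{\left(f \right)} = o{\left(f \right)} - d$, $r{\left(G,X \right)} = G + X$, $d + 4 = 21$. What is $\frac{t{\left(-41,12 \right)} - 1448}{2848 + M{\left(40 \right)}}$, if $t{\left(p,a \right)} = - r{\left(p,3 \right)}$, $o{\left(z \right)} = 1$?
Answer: $- \frac{235}{472} \approx -0.49788$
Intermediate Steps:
$d = 17$ ($d = -4 + 21 = 17$)
$t{\left(p,a \right)} = -3 - p$ ($t{\left(p,a \right)} = - (p + 3) = - (3 + p) = -3 - p$)
$M{\left(f \right)} = -16$ ($M{\left(f \right)} = 1 - 17 = -16$)
$\frac{t{\left(-41,12 \right)} - 1448}{2848 + M{\left(40 \right)}} = \frac{\left(-3 - -41\right) - 1448}{2848 - 16} = \frac{\left(-3 + 41\right) - 1448}{2832} = \left(38 - 1448\right) \frac{1}{2832} = \left(-1410\right) \frac{1}{2832} = - \frac{235}{472}$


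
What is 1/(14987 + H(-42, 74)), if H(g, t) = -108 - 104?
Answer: 1/14775 ≈ 6.7682e-5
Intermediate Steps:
H(g, t) = -212
1/(14987 + H(-42, 74)) = 1/(14987 - 212) = 1/14775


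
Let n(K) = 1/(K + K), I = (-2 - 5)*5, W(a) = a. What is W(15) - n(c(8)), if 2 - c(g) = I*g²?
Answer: 67259/4484 ≈ 15.000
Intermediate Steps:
I = -35 (I = -7*5 = -35)
c(g) = 2 + 35*g² (c(g) = 2 - (-35)*g² = 2 + 35*g²)
n(K) = 1/(2*K)
W(15) - n(c(8)) = 15 - 1/(2*(2 + 35*8²)) = 15 - 1/(2*(2 + 35*64)) = 15 - 1/(2*(2 + 2240)) = 15 - 1/(2*2242) = 15 - 1*1/4484 = 15 - 1/4484 = 67259/4484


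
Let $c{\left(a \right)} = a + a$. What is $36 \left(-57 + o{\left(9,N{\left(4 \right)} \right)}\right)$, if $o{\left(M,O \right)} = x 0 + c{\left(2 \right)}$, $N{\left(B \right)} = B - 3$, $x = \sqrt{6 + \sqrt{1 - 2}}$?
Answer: $-1908$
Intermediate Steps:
$c{\left(a \right)} = 2 a$
$x = \sqrt{6 + i}$ ($x = \sqrt{6 + \sqrt{-1}} = \sqrt{6 + i} \approx 2.4579 + 0.20342 i$)
$N{\left(B \right)} = -3 + B$ ($N{\left(B \right)} = B - 3 = -3 + B$)
$o{\left(M,O \right)} = 4$ ($o{\left(M,O \right)} = \sqrt{6 + i} 0 + 2 \cdot 2 = 0 + 4 = 4$)
$36 \left(-57 + o{\left(9,N{\left(4 \right)} \right)}\right) = 36 \left(-57 + 4\right) = 36 \left(-53\right) = -1908$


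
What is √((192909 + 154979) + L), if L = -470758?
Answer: I*√122870 ≈ 350.53*I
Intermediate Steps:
√((192909 + 154979) + L) = √((192909 + 154979) - 470758) = √(347888 - 470758) = √(-122870) = I*√122870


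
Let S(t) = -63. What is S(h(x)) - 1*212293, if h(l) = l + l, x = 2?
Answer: -212356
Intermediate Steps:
h(l) = 2*l
S(h(x)) - 1*212293 = -63 - 1*212293 = -63 - 212293 = -212356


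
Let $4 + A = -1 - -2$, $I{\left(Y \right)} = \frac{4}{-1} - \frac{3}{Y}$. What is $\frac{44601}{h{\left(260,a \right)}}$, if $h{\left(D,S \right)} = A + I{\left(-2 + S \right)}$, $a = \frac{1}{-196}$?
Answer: $- \frac{5842731}{721} \approx -8103.6$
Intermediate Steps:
$I{\left(Y \right)} = -4 - \frac{3}{Y}$ ($I{\left(Y \right)} = 4 \left(-1\right) - \frac{3}{Y} = -4 - \frac{3}{Y}$)
$A = -3$ ($A = -4 - -1 = -4 + \left(-1 + 2\right) = -4 + 1 = -3$)
$a = - \frac{1}{196} \approx -0.005102$
$h{\left(D,S \right)} = -7 - \frac{3}{-2 + S}$ ($h{\left(D,S \right)} = -3 - \left(4 + \frac{3}{-2 + S}\right) = -7 - \frac{3}{-2 + S}$)
$\frac{44601}{h{\left(260,a \right)}} = \frac{44601}{\frac{1}{-2 - \frac{1}{196}} \left(11 - - \frac{1}{28}\right)} = \frac{44601}{\frac{1}{- \frac{393}{196}} \left(11 + \frac{1}{28}\right)} = \frac{44601}{\left(- \frac{196}{393}\right) \frac{309}{28}} = \frac{44601}{- \frac{721}{131}} = 44601 \left(- \frac{131}{721}\right) = - \frac{5842731}{721}$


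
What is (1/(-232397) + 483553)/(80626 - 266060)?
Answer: -56188133270/21547152649 ≈ -2.6077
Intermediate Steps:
(1/(-232397) + 483553)/(80626 - 266060) = (-1/232397 + 483553)/(-185434) = (112376266540/232397)*(-1/185434) = -56188133270/21547152649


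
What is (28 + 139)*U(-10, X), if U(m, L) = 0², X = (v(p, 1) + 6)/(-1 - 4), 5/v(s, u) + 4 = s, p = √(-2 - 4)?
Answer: 0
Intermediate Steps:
p = I*√6 (p = √(-6) = I*√6 ≈ 2.4495*I)
v(s, u) = 5/(-4 + s)
X = -6/5 - 1/(-4 + I*√6) (X = (5/(-4 + I*√6) + 6)/(-1 - 4) = (6 + 5/(-4 + I*√6))/(-5) = (6 + 5/(-4 + I*√6))*(-⅕) = -6/5 - 1/(-4 + I*√6) ≈ -1.0182 + 0.11134*I)
U(m, L) = 0
(28 + 139)*U(-10, X) = (28 + 139)*0 = 167*0 = 0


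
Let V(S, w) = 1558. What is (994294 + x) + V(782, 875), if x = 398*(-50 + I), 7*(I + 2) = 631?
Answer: 7077230/7 ≈ 1.0110e+6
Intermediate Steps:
I = 617/7 (I = -2 + (⅐)*631 = -2 + 631/7 = 617/7 ≈ 88.143)
x = 106266/7 (x = 398*(-50 + 617/7) = 398*(267/7) = 106266/7 ≈ 15181.)
(994294 + x) + V(782, 875) = (994294 + 106266/7) + 1558 = 7066324/7 + 1558 = 7077230/7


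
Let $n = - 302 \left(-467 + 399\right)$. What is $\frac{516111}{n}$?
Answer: $\frac{516111}{20536} \approx 25.132$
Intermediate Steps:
$n = 20536$ ($n = \left(-302\right) \left(-68\right) = 20536$)
$\frac{516111}{n} = \frac{516111}{20536}$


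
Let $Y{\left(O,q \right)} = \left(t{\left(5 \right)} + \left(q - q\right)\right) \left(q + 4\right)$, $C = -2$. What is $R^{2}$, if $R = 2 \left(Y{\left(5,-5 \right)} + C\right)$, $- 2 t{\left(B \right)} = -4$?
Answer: $64$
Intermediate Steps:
$t{\left(B \right)} = 2$ ($t{\left(B \right)} = \left(- \frac{1}{2}\right) \left(-4\right) = 2$)
$Y{\left(O,q \right)} = 8 + 2 q$ ($Y{\left(O,q \right)} = \left(2 + \left(q - q\right)\right) \left(q + 4\right) = \left(2 + 0\right) \left(4 + q\right) = 2 \left(4 + q\right) = 8 + 2 q$)
$R = -8$ ($R = 2 \left(\left(8 + 2 \left(-5\right)\right) - 2\right) = 2 \left(\left(8 - 10\right) - 2\right) = 2 \left(-2 - 2\right) = 2 \left(-4\right) = -8$)
$R^{2} = \left(-8\right)^{2} = 64$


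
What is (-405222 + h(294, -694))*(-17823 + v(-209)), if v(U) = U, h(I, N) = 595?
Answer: 7296234064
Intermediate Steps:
(-405222 + h(294, -694))*(-17823 + v(-209)) = (-405222 + 595)*(-17823 - 209) = -404627*(-18032) = 7296234064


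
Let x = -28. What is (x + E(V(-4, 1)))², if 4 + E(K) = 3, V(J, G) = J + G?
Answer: 841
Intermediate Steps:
V(J, G) = G + J
E(K) = -1 (E(K) = -4 + 3 = -1)
(x + E(V(-4, 1)))² = (-28 - 1)² = (-29)² = 841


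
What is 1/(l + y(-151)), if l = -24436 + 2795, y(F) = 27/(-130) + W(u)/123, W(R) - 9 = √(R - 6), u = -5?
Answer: -5533207438590/119744886514496981 - 2078700*I*√11/119744886514496981 ≈ -4.6208e-5 - 5.7575e-11*I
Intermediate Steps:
W(R) = 9 + √(-6 + R) (W(R) = 9 + √(R - 6) = 9 + √(-6 + R))
y(F) = -717/5330 + I*√11/123 (y(F) = 27/(-130) + (9 + √(-6 - 5))/123 = 27*(-1/130) + (9 + √(-11))*(1/123) = -27/130 + (9 + I*√11)*(1/123) = -27/130 + (3/41 + I*√11/123) = -717/5330 + I*√11/123)
l = -21641
1/(l + y(-151)) = 1/(-21641 + (-717/5330 + I*√11/123)) = 1/(-115347247/5330 + I*√11/123)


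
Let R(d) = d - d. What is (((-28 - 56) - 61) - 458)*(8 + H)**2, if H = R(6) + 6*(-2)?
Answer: -9648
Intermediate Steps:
R(d) = 0
H = -12 (H = 0 + 6*(-2) = 0 - 12 = -12)
(((-28 - 56) - 61) - 458)*(8 + H)**2 = (((-28 - 56) - 61) - 458)*(8 - 12)**2 = ((-84 - 61) - 458)*(-4)**2 = (-145 - 458)*16 = -603*16 = -9648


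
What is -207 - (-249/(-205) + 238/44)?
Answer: -963443/4510 ≈ -213.62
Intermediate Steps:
-207 - (-249/(-205) + 238/44) = -207 - (-249*(-1/205) + 238*(1/44)) = -207 - (249/205 + 119/22) = -207 - 1*29873/4510 = -207 - 29873/4510 = -963443/4510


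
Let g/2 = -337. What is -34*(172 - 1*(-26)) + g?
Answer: -7406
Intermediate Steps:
g = -674 (g = 2*(-337) = -674)
-34*(172 - 1*(-26)) + g = -34*(172 - 1*(-26)) - 674 = -34*(172 + 26) - 674 = -34*198 - 674 = -6732 - 674 = -7406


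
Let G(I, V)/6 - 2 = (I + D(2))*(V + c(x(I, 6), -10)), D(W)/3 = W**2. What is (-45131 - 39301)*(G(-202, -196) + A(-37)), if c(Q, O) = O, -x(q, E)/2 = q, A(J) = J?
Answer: -19825900080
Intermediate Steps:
x(q, E) = -2*q
D(W) = 3*W**2
G(I, V) = 12 + 6*(-10 + V)*(12 + I) (G(I, V) = 12 + 6*((I + 3*2**2)*(V - 10)) = 12 + 6*((I + 3*4)*(-10 + V)) = 12 + 6*((I + 12)*(-10 + V)) = 12 + 6*((12 + I)*(-10 + V)) = 12 + 6*((-10 + V)*(12 + I)) = 12 + 6*(-10 + V)*(12 + I))
(-45131 - 39301)*(G(-202, -196) + A(-37)) = (-45131 - 39301)*((-708 - 60*(-202) + 72*(-196) + 6*(-202)*(-196)) - 37) = -84432*((-708 + 12120 - 14112 + 237552) - 37) = -84432*(234852 - 37) = -84432*234815 = -19825900080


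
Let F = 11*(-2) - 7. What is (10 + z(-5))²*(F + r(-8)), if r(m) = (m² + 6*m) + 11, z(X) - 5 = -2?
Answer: -338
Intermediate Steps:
F = -29 (F = -22 - 7 = -29)
z(X) = 3 (z(X) = 5 - 2 = 3)
r(m) = 11 + m² + 6*m
(10 + z(-5))²*(F + r(-8)) = (10 + 3)²*(-29 + (11 + (-8)² + 6*(-8))) = 13²*(-29 + (11 + 64 - 48)) = 169*(-29 + 27) = 169*(-2) = -338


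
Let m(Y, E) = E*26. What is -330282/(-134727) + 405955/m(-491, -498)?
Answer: -16805535983/581481732 ≈ -28.901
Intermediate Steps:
m(Y, E) = 26*E
-330282/(-134727) + 405955/m(-491, -498) = -330282/(-134727) + 405955/((26*(-498))) = -330282*(-1/134727) + 405955/(-12948) = 110094/44909 + 405955*(-1/12948) = 110094/44909 - 405955/12948 = -16805535983/581481732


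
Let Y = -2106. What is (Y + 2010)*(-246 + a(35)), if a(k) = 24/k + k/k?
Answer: 820896/35 ≈ 23454.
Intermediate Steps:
a(k) = 1 + 24/k (a(k) = 24/k + 1 = 1 + 24/k)
(Y + 2010)*(-246 + a(35)) = (-2106 + 2010)*(-246 + (24 + 35)/35) = -96*(-246 + (1/35)*59) = -96*(-246 + 59/35) = -96*(-8551/35) = 820896/35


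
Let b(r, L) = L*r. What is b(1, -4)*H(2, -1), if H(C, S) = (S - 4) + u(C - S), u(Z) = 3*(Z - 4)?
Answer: 32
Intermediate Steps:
u(Z) = -12 + 3*Z (u(Z) = 3*(-4 + Z) = -12 + 3*Z)
H(C, S) = -16 - 2*S + 3*C (H(C, S) = (S - 4) + (-12 + 3*(C - S)) = (-4 + S) + (-12 + (-3*S + 3*C)) = (-4 + S) + (-12 - 3*S + 3*C) = -16 - 2*S + 3*C)
b(1, -4)*H(2, -1) = (-4*1)*(-16 - 2*(-1) + 3*2) = -4*(-16 + 2 + 6) = -4*(-8) = 32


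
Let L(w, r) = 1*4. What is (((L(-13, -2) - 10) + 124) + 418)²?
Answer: 287296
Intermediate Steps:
L(w, r) = 4
(((L(-13, -2) - 10) + 124) + 418)² = (((4 - 10) + 124) + 418)² = ((-6 + 124) + 418)² = (118 + 418)² = 536² = 287296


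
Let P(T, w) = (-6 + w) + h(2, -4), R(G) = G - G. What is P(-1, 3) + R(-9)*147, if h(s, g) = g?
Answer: -7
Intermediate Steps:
R(G) = 0
P(T, w) = -10 + w (P(T, w) = (-6 + w) - 4 = -10 + w)
P(-1, 3) + R(-9)*147 = (-10 + 3) + 0*147 = -7 + 0 = -7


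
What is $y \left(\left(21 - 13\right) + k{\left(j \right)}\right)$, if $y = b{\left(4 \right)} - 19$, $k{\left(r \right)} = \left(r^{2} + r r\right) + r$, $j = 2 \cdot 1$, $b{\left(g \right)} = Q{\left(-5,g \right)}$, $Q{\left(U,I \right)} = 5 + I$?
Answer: $-180$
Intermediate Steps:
$b{\left(g \right)} = 5 + g$
$j = 2$
$k{\left(r \right)} = r + 2 r^{2}$ ($k{\left(r \right)} = \left(r^{2} + r^{2}\right) + r = 2 r^{2} + r = r + 2 r^{2}$)
$y = -10$ ($y = \left(5 + 4\right) - 19 = 9 - 19 = -10$)
$y \left(\left(21 - 13\right) + k{\left(j \right)}\right) = - 10 \left(\left(21 - 13\right) + 2 \left(1 + 2 \cdot 2\right)\right) = - 10 \left(8 + 2 \left(1 + 4\right)\right) = - 10 \left(8 + 2 \cdot 5\right) = - 10 \left(8 + 10\right) = \left(-10\right) 18 = -180$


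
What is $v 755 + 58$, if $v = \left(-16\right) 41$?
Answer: $-495222$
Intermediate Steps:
$v = -656$
$v 755 + 58 = \left(-656\right) 755 + 58 = -495280 + 58 = -495222$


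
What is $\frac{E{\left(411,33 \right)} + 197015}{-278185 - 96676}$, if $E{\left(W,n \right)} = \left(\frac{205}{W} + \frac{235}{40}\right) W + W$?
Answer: $- \frac{1600365}{2998888} \approx -0.53365$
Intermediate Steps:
$E{\left(W,n \right)} = W + W \left(\frac{47}{8} + \frac{205}{W}\right)$ ($E{\left(W,n \right)} = \left(\frac{205}{W} + 235 \cdot \frac{1}{40}\right) W + W = \left(\frac{205}{W} + \frac{47}{8}\right) W + W = \left(\frac{47}{8} + \frac{205}{W}\right) W + W = W \left(\frac{47}{8} + \frac{205}{W}\right) + W = W + W \left(\frac{47}{8} + \frac{205}{W}\right)$)
$\frac{E{\left(411,33 \right)} + 197015}{-278185 - 96676} = \frac{\left(205 + \frac{55}{8} \cdot 411\right) + 197015}{-278185 - 96676} = \frac{\left(205 + \frac{22605}{8}\right) + 197015}{-374861} = \left(\frac{24245}{8} + 197015\right) \left(- \frac{1}{374861}\right) = \frac{1600365}{8} \left(- \frac{1}{374861}\right) = - \frac{1600365}{2998888}$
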